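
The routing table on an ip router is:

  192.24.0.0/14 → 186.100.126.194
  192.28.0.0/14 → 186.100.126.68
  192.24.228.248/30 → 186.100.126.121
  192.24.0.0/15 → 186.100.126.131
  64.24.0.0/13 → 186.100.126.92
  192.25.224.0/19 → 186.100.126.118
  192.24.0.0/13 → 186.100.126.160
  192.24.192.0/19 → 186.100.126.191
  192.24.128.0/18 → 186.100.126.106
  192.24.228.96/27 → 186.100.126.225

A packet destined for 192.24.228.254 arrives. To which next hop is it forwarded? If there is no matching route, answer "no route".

186.100.126.131

Routes whose prefix contains 192.24.228.254:
  192.24.0.0/13 (192.24.0.0 - 192.31.255.255) -> 186.100.126.160
  192.24.0.0/14 (192.24.0.0 - 192.27.255.255) -> 186.100.126.194
  192.24.0.0/15 (192.24.0.0 - 192.25.255.255) -> 186.100.126.131
More-specific entries that do NOT match:
  192.24.228.248/30 (192.24.228.248 - 192.24.228.251) does not contain 192.24.228.254
  192.24.228.96/27 (192.24.228.96 - 192.24.228.127) does not contain 192.24.228.254
  192.25.224.0/19 (192.25.224.0 - 192.25.255.255) does not contain 192.24.228.254
  192.24.192.0/19 (192.24.192.0 - 192.24.223.255) does not contain 192.24.228.254
  192.24.128.0/18 (192.24.128.0 - 192.24.191.255) does not contain 192.24.228.254
Longest matching prefix is /15 -> next hop 186.100.126.131.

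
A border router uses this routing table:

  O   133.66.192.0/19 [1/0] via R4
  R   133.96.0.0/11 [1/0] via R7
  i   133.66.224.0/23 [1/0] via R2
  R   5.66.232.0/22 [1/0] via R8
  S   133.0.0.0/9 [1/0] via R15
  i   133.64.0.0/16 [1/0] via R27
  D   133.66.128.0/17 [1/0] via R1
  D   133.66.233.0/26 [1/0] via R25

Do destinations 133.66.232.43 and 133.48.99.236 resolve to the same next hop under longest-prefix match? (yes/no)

no

133.66.232.43: longest match 133.66.128.0/17 -> R1
133.48.99.236: longest match 133.0.0.0/9 -> R15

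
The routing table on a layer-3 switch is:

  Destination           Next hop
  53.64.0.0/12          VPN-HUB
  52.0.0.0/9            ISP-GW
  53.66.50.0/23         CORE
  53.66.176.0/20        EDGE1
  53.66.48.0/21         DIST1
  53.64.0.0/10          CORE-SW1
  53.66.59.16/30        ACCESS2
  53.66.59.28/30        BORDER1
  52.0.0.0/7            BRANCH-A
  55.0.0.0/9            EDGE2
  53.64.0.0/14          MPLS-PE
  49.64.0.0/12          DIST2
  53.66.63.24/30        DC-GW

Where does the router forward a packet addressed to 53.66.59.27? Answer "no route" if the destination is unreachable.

MPLS-PE

Routes whose prefix contains 53.66.59.27:
  52.0.0.0/7 (52.0.0.0 - 53.255.255.255) -> BRANCH-A
  53.64.0.0/10 (53.64.0.0 - 53.127.255.255) -> CORE-SW1
  53.64.0.0/12 (53.64.0.0 - 53.79.255.255) -> VPN-HUB
  53.64.0.0/14 (53.64.0.0 - 53.67.255.255) -> MPLS-PE
More-specific entries that do NOT match:
  53.66.59.16/30 (53.66.59.16 - 53.66.59.19) does not contain 53.66.59.27
  53.66.59.28/30 (53.66.59.28 - 53.66.59.31) does not contain 53.66.59.27
  53.66.63.24/30 (53.66.63.24 - 53.66.63.27) does not contain 53.66.59.27
  53.66.50.0/23 (53.66.50.0 - 53.66.51.255) does not contain 53.66.59.27
  53.66.48.0/21 (53.66.48.0 - 53.66.55.255) does not contain 53.66.59.27
  53.66.176.0/20 (53.66.176.0 - 53.66.191.255) does not contain 53.66.59.27
Longest matching prefix is /14 -> next hop MPLS-PE.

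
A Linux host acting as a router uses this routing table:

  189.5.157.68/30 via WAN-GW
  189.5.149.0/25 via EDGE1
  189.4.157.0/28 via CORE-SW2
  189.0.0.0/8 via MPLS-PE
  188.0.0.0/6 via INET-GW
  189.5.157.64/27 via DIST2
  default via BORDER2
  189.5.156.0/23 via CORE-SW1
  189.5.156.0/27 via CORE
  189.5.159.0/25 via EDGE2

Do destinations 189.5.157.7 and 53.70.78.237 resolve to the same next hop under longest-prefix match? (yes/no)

no

189.5.157.7: longest match 189.5.156.0/23 -> CORE-SW1
53.70.78.237: longest match 0.0.0.0/0 -> BORDER2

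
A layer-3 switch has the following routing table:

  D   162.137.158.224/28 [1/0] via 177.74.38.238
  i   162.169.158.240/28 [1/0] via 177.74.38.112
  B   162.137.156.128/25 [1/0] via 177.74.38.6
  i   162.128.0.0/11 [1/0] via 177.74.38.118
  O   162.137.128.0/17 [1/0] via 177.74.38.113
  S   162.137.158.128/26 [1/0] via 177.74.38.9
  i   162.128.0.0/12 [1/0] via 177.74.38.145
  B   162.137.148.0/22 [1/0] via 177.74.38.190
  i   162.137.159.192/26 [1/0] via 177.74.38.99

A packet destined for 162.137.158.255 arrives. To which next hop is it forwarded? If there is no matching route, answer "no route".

Routes whose prefix contains 162.137.158.255:
  162.128.0.0/11 (162.128.0.0 - 162.159.255.255) -> 177.74.38.118
  162.128.0.0/12 (162.128.0.0 - 162.143.255.255) -> 177.74.38.145
  162.137.128.0/17 (162.137.128.0 - 162.137.255.255) -> 177.74.38.113
More-specific entries that do NOT match:
  162.137.158.224/28 (162.137.158.224 - 162.137.158.239) does not contain 162.137.158.255
  162.169.158.240/28 (162.169.158.240 - 162.169.158.255) does not contain 162.137.158.255
  162.137.158.128/26 (162.137.158.128 - 162.137.158.191) does not contain 162.137.158.255
  162.137.159.192/26 (162.137.159.192 - 162.137.159.255) does not contain 162.137.158.255
  162.137.156.128/25 (162.137.156.128 - 162.137.156.255) does not contain 162.137.158.255
  162.137.148.0/22 (162.137.148.0 - 162.137.151.255) does not contain 162.137.158.255
Longest matching prefix is /17 -> next hop 177.74.38.113.

177.74.38.113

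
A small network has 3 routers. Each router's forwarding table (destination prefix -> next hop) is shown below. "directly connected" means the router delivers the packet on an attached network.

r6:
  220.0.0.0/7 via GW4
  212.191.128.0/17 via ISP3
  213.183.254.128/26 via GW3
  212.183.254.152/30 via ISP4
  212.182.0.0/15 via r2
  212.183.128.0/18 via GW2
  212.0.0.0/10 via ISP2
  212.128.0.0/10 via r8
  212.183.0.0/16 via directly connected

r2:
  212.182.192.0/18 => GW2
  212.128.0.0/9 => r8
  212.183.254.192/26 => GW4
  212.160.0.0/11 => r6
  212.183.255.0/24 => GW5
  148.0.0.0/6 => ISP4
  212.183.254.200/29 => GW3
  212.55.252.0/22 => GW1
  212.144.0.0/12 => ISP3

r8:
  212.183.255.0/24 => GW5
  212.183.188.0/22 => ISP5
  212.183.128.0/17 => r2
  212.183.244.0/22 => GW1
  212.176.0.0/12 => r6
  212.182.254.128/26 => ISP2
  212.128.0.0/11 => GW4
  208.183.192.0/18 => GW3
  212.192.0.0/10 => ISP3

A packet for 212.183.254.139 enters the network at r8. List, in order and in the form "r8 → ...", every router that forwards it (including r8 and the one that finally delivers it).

r8 → r2 → r6

At r8: longest match for 212.183.254.139 is 212.183.128.0/17 -> r2
At r2: longest match for 212.183.254.139 is 212.160.0.0/11 -> r6
At r6: longest match for 212.183.254.139 is 212.183.0.0/16 -> directly connected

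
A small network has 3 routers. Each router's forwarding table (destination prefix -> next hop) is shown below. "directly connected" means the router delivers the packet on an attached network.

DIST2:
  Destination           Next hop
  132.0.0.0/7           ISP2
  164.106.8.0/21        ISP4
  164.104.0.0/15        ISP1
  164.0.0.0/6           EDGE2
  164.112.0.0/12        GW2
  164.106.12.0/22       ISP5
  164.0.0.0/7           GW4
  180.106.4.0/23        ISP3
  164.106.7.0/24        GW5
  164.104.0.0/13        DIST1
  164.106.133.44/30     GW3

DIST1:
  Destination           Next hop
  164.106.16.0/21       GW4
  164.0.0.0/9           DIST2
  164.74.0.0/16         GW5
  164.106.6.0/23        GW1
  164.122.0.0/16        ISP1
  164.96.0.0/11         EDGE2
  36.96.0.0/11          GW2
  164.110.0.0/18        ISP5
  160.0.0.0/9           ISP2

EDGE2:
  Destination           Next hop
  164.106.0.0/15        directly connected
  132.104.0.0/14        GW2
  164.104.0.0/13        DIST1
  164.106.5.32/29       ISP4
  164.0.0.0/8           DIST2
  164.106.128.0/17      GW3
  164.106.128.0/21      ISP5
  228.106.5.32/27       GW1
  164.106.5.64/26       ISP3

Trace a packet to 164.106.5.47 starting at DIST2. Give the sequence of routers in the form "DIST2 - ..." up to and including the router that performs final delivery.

DIST2 - DIST1 - EDGE2

At DIST2: longest match for 164.106.5.47 is 164.104.0.0/13 -> DIST1
At DIST1: longest match for 164.106.5.47 is 164.96.0.0/11 -> EDGE2
At EDGE2: longest match for 164.106.5.47 is 164.106.0.0/15 -> directly connected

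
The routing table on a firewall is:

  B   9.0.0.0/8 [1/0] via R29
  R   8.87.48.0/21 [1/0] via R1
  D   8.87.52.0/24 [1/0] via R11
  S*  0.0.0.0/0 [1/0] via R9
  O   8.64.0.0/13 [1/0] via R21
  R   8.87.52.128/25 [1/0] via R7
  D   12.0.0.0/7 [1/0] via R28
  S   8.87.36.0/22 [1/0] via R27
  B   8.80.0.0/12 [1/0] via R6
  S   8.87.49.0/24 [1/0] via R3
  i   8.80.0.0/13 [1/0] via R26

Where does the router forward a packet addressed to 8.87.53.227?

R1

Routes whose prefix contains 8.87.53.227:
  0.0.0.0/0 (default, matches everything) -> R9
  8.80.0.0/12 (8.80.0.0 - 8.95.255.255) -> R6
  8.80.0.0/13 (8.80.0.0 - 8.87.255.255) -> R26
  8.87.48.0/21 (8.87.48.0 - 8.87.55.255) -> R1
More-specific entries that do NOT match:
  8.87.52.128/25 (8.87.52.128 - 8.87.52.255) does not contain 8.87.53.227
  8.87.52.0/24 (8.87.52.0 - 8.87.52.255) does not contain 8.87.53.227
  8.87.49.0/24 (8.87.49.0 - 8.87.49.255) does not contain 8.87.53.227
  8.87.36.0/22 (8.87.36.0 - 8.87.39.255) does not contain 8.87.53.227
Longest matching prefix is /21 -> next hop R1.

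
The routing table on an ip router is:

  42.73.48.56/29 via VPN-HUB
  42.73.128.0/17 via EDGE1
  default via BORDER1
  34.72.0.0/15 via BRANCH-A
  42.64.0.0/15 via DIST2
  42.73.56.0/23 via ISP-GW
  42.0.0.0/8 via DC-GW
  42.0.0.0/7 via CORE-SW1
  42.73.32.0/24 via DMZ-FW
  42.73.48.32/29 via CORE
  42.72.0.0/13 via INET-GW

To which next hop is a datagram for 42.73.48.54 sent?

INET-GW

Routes whose prefix contains 42.73.48.54:
  0.0.0.0/0 (default, matches everything) -> BORDER1
  42.0.0.0/7 (42.0.0.0 - 43.255.255.255) -> CORE-SW1
  42.0.0.0/8 (42.0.0.0 - 42.255.255.255) -> DC-GW
  42.72.0.0/13 (42.72.0.0 - 42.79.255.255) -> INET-GW
More-specific entries that do NOT match:
  42.73.48.56/29 (42.73.48.56 - 42.73.48.63) does not contain 42.73.48.54
  42.73.48.32/29 (42.73.48.32 - 42.73.48.39) does not contain 42.73.48.54
  42.73.32.0/24 (42.73.32.0 - 42.73.32.255) does not contain 42.73.48.54
  42.73.56.0/23 (42.73.56.0 - 42.73.57.255) does not contain 42.73.48.54
  42.73.128.0/17 (42.73.128.0 - 42.73.255.255) does not contain 42.73.48.54
  34.72.0.0/15 (34.72.0.0 - 34.73.255.255) does not contain 42.73.48.54
  42.64.0.0/15 (42.64.0.0 - 42.65.255.255) does not contain 42.73.48.54
Longest matching prefix is /13 -> next hop INET-GW.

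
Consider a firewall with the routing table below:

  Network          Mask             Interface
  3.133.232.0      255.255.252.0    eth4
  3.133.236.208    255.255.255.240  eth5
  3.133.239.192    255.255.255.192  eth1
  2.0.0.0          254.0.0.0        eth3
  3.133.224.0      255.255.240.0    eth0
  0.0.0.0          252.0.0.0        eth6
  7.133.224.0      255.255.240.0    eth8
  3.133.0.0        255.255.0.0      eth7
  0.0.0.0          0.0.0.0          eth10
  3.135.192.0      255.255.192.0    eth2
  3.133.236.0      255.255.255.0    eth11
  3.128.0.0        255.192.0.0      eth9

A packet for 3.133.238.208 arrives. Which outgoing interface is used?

eth0

Routes whose prefix contains 3.133.238.208:
  0.0.0.0/0 (default, matches everything) -> eth10
  0.0.0.0/6 (0.0.0.0 - 3.255.255.255) -> eth6
  2.0.0.0/7 (2.0.0.0 - 3.255.255.255) -> eth3
  3.128.0.0/10 (3.128.0.0 - 3.191.255.255) -> eth9
  3.133.0.0/16 (3.133.0.0 - 3.133.255.255) -> eth7
  3.133.224.0/20 (3.133.224.0 - 3.133.239.255) -> eth0
More-specific entries that do NOT match:
  3.133.236.208/28 (3.133.236.208 - 3.133.236.223) does not contain 3.133.238.208
  3.133.239.192/26 (3.133.239.192 - 3.133.239.255) does not contain 3.133.238.208
  3.133.236.0/24 (3.133.236.0 - 3.133.236.255) does not contain 3.133.238.208
  3.133.232.0/22 (3.133.232.0 - 3.133.235.255) does not contain 3.133.238.208
Longest matching prefix is /20 -> interface eth0.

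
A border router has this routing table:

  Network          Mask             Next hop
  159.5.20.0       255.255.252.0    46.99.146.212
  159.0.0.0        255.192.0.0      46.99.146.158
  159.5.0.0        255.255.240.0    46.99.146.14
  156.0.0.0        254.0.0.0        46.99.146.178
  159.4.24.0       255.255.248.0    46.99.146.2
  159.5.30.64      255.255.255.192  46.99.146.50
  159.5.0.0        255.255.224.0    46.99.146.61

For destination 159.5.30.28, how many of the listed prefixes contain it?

2

Prefixes containing 159.5.30.28:
  159.0.0.0/10 (159.0.0.0 - 159.63.255.255)
  159.5.0.0/19 (159.5.0.0 - 159.5.31.255)
Total matching entries: 2.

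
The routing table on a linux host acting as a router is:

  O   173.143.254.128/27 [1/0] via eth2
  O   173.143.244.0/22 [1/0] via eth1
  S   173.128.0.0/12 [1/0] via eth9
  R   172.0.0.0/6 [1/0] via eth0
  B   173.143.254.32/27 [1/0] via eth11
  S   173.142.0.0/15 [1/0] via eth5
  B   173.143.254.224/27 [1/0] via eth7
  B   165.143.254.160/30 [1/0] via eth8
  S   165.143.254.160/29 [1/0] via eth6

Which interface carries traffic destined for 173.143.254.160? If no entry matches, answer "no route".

Routes whose prefix contains 173.143.254.160:
  172.0.0.0/6 (172.0.0.0 - 175.255.255.255) -> eth0
  173.128.0.0/12 (173.128.0.0 - 173.143.255.255) -> eth9
  173.142.0.0/15 (173.142.0.0 - 173.143.255.255) -> eth5
More-specific entries that do NOT match:
  165.143.254.160/30 (165.143.254.160 - 165.143.254.163) does not contain 173.143.254.160
  165.143.254.160/29 (165.143.254.160 - 165.143.254.167) does not contain 173.143.254.160
  173.143.254.128/27 (173.143.254.128 - 173.143.254.159) does not contain 173.143.254.160
  173.143.254.32/27 (173.143.254.32 - 173.143.254.63) does not contain 173.143.254.160
  173.143.254.224/27 (173.143.254.224 - 173.143.254.255) does not contain 173.143.254.160
  173.143.244.0/22 (173.143.244.0 - 173.143.247.255) does not contain 173.143.254.160
Longest matching prefix is /15 -> interface eth5.

eth5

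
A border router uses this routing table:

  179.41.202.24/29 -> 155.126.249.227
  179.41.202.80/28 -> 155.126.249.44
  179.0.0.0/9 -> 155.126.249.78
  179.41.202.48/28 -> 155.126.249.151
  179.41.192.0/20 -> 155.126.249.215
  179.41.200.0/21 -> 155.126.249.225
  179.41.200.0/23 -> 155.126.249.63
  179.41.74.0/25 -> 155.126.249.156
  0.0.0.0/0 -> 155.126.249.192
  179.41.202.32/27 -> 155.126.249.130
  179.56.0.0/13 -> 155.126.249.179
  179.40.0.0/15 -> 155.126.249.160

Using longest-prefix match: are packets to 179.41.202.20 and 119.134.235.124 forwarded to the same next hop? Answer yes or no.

179.41.202.20: longest match 179.41.200.0/21 -> 155.126.249.225
119.134.235.124: longest match 0.0.0.0/0 -> 155.126.249.192

no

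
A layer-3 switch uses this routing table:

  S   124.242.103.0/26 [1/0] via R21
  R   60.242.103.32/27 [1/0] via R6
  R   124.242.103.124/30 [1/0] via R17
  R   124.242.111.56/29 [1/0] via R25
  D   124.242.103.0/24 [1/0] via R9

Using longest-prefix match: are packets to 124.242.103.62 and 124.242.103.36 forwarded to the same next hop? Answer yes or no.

yes

124.242.103.62: longest match 124.242.103.0/26 -> R21
124.242.103.36: longest match 124.242.103.0/26 -> R21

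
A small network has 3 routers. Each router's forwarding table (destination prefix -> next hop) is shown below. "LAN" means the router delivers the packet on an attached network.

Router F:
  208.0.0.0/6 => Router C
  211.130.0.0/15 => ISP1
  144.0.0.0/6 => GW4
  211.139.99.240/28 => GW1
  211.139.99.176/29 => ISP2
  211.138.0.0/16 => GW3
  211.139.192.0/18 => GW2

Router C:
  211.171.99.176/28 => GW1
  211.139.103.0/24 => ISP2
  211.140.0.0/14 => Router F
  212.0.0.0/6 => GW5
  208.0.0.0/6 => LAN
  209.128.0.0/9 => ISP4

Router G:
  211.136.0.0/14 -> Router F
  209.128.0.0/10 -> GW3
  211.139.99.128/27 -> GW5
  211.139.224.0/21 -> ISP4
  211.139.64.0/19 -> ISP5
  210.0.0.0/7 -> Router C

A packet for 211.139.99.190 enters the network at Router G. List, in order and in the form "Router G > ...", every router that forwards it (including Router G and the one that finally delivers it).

At Router G: longest match for 211.139.99.190 is 211.136.0.0/14 -> Router F
At Router F: longest match for 211.139.99.190 is 208.0.0.0/6 -> Router C
At Router C: longest match for 211.139.99.190 is 208.0.0.0/6 -> LAN

Router G > Router F > Router C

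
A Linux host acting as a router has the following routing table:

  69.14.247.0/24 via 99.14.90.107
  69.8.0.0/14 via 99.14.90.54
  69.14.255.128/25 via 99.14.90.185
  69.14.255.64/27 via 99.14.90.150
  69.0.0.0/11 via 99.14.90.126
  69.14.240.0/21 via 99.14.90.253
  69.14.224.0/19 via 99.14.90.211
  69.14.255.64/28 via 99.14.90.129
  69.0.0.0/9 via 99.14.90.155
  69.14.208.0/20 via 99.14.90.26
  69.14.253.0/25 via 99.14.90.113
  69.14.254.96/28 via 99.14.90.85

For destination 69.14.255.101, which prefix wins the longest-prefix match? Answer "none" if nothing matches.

69.14.224.0/19

Entries matching 69.14.255.101:
  69.0.0.0/9 (69.0.0.0 - 69.127.255.255)
  69.0.0.0/11 (69.0.0.0 - 69.31.255.255)
  69.14.224.0/19 (69.14.224.0 - 69.14.255.255)
Most specific is 69.14.224.0/19.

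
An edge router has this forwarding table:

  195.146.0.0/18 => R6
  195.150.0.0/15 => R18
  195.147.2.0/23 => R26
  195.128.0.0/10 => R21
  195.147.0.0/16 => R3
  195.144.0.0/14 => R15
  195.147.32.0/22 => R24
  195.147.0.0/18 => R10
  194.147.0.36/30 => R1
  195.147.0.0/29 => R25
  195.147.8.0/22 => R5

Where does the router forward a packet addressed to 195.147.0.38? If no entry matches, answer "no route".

R10

Routes whose prefix contains 195.147.0.38:
  195.128.0.0/10 (195.128.0.0 - 195.191.255.255) -> R21
  195.144.0.0/14 (195.144.0.0 - 195.147.255.255) -> R15
  195.147.0.0/16 (195.147.0.0 - 195.147.255.255) -> R3
  195.147.0.0/18 (195.147.0.0 - 195.147.63.255) -> R10
More-specific entries that do NOT match:
  194.147.0.36/30 (194.147.0.36 - 194.147.0.39) does not contain 195.147.0.38
  195.147.0.0/29 (195.147.0.0 - 195.147.0.7) does not contain 195.147.0.38
  195.147.2.0/23 (195.147.2.0 - 195.147.3.255) does not contain 195.147.0.38
  195.147.32.0/22 (195.147.32.0 - 195.147.35.255) does not contain 195.147.0.38
  195.147.8.0/22 (195.147.8.0 - 195.147.11.255) does not contain 195.147.0.38
Longest matching prefix is /18 -> next hop R10.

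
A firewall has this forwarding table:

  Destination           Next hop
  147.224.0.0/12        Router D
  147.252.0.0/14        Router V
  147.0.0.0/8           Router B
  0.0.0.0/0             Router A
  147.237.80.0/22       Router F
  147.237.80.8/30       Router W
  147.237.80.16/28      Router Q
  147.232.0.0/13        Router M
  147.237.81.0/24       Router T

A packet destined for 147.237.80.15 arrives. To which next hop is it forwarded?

Routes whose prefix contains 147.237.80.15:
  0.0.0.0/0 (default, matches everything) -> Router A
  147.0.0.0/8 (147.0.0.0 - 147.255.255.255) -> Router B
  147.224.0.0/12 (147.224.0.0 - 147.239.255.255) -> Router D
  147.232.0.0/13 (147.232.0.0 - 147.239.255.255) -> Router M
  147.237.80.0/22 (147.237.80.0 - 147.237.83.255) -> Router F
More-specific entries that do NOT match:
  147.237.80.8/30 (147.237.80.8 - 147.237.80.11) does not contain 147.237.80.15
  147.237.80.16/28 (147.237.80.16 - 147.237.80.31) does not contain 147.237.80.15
  147.237.81.0/24 (147.237.81.0 - 147.237.81.255) does not contain 147.237.80.15
Longest matching prefix is /22 -> next hop Router F.

Router F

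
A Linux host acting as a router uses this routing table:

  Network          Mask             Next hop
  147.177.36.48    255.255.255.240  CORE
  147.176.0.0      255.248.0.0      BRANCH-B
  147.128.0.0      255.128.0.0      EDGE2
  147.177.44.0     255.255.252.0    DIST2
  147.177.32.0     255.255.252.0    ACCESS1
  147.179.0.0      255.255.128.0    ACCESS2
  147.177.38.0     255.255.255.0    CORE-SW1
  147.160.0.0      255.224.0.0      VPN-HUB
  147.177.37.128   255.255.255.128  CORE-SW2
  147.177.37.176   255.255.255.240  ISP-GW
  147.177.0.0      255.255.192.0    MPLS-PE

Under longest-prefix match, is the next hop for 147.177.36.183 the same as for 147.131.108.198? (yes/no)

no

147.177.36.183: longest match 147.177.0.0/18 -> MPLS-PE
147.131.108.198: longest match 147.128.0.0/9 -> EDGE2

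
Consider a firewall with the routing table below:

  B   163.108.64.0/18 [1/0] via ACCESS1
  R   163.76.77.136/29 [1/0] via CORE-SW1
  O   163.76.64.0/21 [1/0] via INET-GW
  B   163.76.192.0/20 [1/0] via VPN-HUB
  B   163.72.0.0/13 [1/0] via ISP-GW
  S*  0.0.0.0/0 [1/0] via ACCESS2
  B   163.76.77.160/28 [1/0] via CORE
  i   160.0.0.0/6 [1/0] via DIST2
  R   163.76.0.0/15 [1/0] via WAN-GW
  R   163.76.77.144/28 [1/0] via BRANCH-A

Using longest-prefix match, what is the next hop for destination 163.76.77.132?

Routes whose prefix contains 163.76.77.132:
  0.0.0.0/0 (default, matches everything) -> ACCESS2
  160.0.0.0/6 (160.0.0.0 - 163.255.255.255) -> DIST2
  163.72.0.0/13 (163.72.0.0 - 163.79.255.255) -> ISP-GW
  163.76.0.0/15 (163.76.0.0 - 163.77.255.255) -> WAN-GW
More-specific entries that do NOT match:
  163.76.77.136/29 (163.76.77.136 - 163.76.77.143) does not contain 163.76.77.132
  163.76.77.160/28 (163.76.77.160 - 163.76.77.175) does not contain 163.76.77.132
  163.76.77.144/28 (163.76.77.144 - 163.76.77.159) does not contain 163.76.77.132
  163.76.64.0/21 (163.76.64.0 - 163.76.71.255) does not contain 163.76.77.132
  163.76.192.0/20 (163.76.192.0 - 163.76.207.255) does not contain 163.76.77.132
  163.108.64.0/18 (163.108.64.0 - 163.108.127.255) does not contain 163.76.77.132
Longest matching prefix is /15 -> next hop WAN-GW.

WAN-GW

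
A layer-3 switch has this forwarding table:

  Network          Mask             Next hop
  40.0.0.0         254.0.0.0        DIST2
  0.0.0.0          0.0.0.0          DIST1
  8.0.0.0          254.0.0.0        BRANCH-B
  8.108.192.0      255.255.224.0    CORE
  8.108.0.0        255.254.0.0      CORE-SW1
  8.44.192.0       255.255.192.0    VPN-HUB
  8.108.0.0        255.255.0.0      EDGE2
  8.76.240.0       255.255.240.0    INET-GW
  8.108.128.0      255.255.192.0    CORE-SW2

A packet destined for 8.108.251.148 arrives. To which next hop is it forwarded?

EDGE2

Routes whose prefix contains 8.108.251.148:
  0.0.0.0/0 (default, matches everything) -> DIST1
  8.0.0.0/7 (8.0.0.0 - 9.255.255.255) -> BRANCH-B
  8.108.0.0/15 (8.108.0.0 - 8.109.255.255) -> CORE-SW1
  8.108.0.0/16 (8.108.0.0 - 8.108.255.255) -> EDGE2
More-specific entries that do NOT match:
  8.76.240.0/20 (8.76.240.0 - 8.76.255.255) does not contain 8.108.251.148
  8.108.192.0/19 (8.108.192.0 - 8.108.223.255) does not contain 8.108.251.148
  8.44.192.0/18 (8.44.192.0 - 8.44.255.255) does not contain 8.108.251.148
  8.108.128.0/18 (8.108.128.0 - 8.108.191.255) does not contain 8.108.251.148
Longest matching prefix is /16 -> next hop EDGE2.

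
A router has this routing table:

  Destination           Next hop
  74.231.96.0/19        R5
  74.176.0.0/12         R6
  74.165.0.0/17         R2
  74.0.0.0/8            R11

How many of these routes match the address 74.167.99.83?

Prefixes containing 74.167.99.83:
  74.0.0.0/8 (74.0.0.0 - 74.255.255.255)
Total matching entries: 1.

1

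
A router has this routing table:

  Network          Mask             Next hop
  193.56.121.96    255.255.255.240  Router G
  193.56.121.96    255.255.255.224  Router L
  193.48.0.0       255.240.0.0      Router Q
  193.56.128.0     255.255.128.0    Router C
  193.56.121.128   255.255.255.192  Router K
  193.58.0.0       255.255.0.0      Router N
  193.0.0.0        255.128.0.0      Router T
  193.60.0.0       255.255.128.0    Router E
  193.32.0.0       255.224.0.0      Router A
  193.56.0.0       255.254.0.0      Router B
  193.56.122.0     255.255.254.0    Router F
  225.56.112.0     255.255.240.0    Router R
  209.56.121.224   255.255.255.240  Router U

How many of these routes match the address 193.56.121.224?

Prefixes containing 193.56.121.224:
  193.0.0.0/9 (193.0.0.0 - 193.127.255.255)
  193.32.0.0/11 (193.32.0.0 - 193.63.255.255)
  193.48.0.0/12 (193.48.0.0 - 193.63.255.255)
  193.56.0.0/15 (193.56.0.0 - 193.57.255.255)
Total matching entries: 4.

4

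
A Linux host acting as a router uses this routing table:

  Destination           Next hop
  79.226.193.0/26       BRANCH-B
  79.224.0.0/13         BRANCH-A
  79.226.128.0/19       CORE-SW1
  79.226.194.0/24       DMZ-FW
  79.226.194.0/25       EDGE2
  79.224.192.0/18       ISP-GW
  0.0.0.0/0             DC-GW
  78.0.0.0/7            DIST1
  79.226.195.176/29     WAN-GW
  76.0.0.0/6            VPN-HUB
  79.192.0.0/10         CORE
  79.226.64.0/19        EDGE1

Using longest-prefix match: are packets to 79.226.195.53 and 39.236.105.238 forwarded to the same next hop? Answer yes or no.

no

79.226.195.53: longest match 79.224.0.0/13 -> BRANCH-A
39.236.105.238: longest match 0.0.0.0/0 -> DC-GW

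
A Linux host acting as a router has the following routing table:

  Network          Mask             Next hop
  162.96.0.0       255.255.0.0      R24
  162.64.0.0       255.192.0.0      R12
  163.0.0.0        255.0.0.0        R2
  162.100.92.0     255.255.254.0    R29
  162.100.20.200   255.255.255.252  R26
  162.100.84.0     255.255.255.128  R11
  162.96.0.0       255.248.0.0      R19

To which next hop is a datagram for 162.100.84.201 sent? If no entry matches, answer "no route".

R19

Routes whose prefix contains 162.100.84.201:
  162.64.0.0/10 (162.64.0.0 - 162.127.255.255) -> R12
  162.96.0.0/13 (162.96.0.0 - 162.103.255.255) -> R19
More-specific entries that do NOT match:
  162.100.20.200/30 (162.100.20.200 - 162.100.20.203) does not contain 162.100.84.201
  162.100.84.0/25 (162.100.84.0 - 162.100.84.127) does not contain 162.100.84.201
  162.100.92.0/23 (162.100.92.0 - 162.100.93.255) does not contain 162.100.84.201
  162.96.0.0/16 (162.96.0.0 - 162.96.255.255) does not contain 162.100.84.201
Longest matching prefix is /13 -> next hop R19.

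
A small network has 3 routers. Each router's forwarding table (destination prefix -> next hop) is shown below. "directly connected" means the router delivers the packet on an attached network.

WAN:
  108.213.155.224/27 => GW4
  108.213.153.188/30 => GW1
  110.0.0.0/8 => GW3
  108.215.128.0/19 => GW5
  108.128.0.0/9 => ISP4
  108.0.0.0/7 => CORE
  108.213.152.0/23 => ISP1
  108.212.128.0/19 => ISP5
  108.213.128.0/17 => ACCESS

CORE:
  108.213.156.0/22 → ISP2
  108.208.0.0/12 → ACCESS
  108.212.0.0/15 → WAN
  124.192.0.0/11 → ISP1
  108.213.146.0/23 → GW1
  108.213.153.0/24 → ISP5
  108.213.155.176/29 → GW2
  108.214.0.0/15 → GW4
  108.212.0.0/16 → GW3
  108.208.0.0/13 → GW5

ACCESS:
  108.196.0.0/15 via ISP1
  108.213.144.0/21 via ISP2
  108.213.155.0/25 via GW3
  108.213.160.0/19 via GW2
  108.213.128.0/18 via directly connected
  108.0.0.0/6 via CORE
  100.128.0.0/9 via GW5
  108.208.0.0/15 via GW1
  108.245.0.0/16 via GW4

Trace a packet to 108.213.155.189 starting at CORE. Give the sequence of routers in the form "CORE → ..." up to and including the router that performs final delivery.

CORE → WAN → ACCESS

At CORE: longest match for 108.213.155.189 is 108.212.0.0/15 -> WAN
At WAN: longest match for 108.213.155.189 is 108.213.128.0/17 -> ACCESS
At ACCESS: longest match for 108.213.155.189 is 108.213.128.0/18 -> directly connected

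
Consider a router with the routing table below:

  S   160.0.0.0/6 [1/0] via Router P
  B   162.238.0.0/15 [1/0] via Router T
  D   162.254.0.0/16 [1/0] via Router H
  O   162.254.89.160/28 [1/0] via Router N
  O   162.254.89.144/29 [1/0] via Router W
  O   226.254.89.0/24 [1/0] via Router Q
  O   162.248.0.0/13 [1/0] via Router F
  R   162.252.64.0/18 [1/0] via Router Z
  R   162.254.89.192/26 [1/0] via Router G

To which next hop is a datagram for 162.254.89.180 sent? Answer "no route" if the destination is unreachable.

Router H

Routes whose prefix contains 162.254.89.180:
  160.0.0.0/6 (160.0.0.0 - 163.255.255.255) -> Router P
  162.248.0.0/13 (162.248.0.0 - 162.255.255.255) -> Router F
  162.254.0.0/16 (162.254.0.0 - 162.254.255.255) -> Router H
More-specific entries that do NOT match:
  162.254.89.144/29 (162.254.89.144 - 162.254.89.151) does not contain 162.254.89.180
  162.254.89.160/28 (162.254.89.160 - 162.254.89.175) does not contain 162.254.89.180
  162.254.89.192/26 (162.254.89.192 - 162.254.89.255) does not contain 162.254.89.180
  226.254.89.0/24 (226.254.89.0 - 226.254.89.255) does not contain 162.254.89.180
  162.252.64.0/18 (162.252.64.0 - 162.252.127.255) does not contain 162.254.89.180
Longest matching prefix is /16 -> next hop Router H.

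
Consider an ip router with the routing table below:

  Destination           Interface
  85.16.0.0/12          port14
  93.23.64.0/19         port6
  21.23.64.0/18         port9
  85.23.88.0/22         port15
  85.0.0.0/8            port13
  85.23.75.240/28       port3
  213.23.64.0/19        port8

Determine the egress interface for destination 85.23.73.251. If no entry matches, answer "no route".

port14

Routes whose prefix contains 85.23.73.251:
  85.0.0.0/8 (85.0.0.0 - 85.255.255.255) -> port13
  85.16.0.0/12 (85.16.0.0 - 85.31.255.255) -> port14
More-specific entries that do NOT match:
  85.23.75.240/28 (85.23.75.240 - 85.23.75.255) does not contain 85.23.73.251
  85.23.88.0/22 (85.23.88.0 - 85.23.91.255) does not contain 85.23.73.251
  93.23.64.0/19 (93.23.64.0 - 93.23.95.255) does not contain 85.23.73.251
  213.23.64.0/19 (213.23.64.0 - 213.23.95.255) does not contain 85.23.73.251
  21.23.64.0/18 (21.23.64.0 - 21.23.127.255) does not contain 85.23.73.251
Longest matching prefix is /12 -> interface port14.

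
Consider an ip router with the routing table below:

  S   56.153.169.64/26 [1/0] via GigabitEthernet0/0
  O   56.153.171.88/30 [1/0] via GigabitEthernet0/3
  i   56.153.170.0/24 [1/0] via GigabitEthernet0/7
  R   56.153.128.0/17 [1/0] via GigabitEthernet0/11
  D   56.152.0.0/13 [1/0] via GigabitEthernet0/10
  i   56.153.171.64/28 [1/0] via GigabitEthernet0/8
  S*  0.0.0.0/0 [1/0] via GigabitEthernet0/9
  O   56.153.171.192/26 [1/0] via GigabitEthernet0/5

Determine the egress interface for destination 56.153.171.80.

Routes whose prefix contains 56.153.171.80:
  0.0.0.0/0 (default, matches everything) -> GigabitEthernet0/9
  56.152.0.0/13 (56.152.0.0 - 56.159.255.255) -> GigabitEthernet0/10
  56.153.128.0/17 (56.153.128.0 - 56.153.255.255) -> GigabitEthernet0/11
More-specific entries that do NOT match:
  56.153.171.88/30 (56.153.171.88 - 56.153.171.91) does not contain 56.153.171.80
  56.153.171.64/28 (56.153.171.64 - 56.153.171.79) does not contain 56.153.171.80
  56.153.169.64/26 (56.153.169.64 - 56.153.169.127) does not contain 56.153.171.80
  56.153.171.192/26 (56.153.171.192 - 56.153.171.255) does not contain 56.153.171.80
  56.153.170.0/24 (56.153.170.0 - 56.153.170.255) does not contain 56.153.171.80
Longest matching prefix is /17 -> interface GigabitEthernet0/11.

GigabitEthernet0/11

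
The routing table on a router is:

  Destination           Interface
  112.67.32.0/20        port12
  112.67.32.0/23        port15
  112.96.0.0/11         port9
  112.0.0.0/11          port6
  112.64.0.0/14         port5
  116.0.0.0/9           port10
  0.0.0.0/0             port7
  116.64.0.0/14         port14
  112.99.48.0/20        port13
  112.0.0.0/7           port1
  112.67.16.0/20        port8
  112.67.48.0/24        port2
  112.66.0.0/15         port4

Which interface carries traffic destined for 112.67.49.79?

port4

Routes whose prefix contains 112.67.49.79:
  0.0.0.0/0 (default, matches everything) -> port7
  112.0.0.0/7 (112.0.0.0 - 113.255.255.255) -> port1
  112.64.0.0/14 (112.64.0.0 - 112.67.255.255) -> port5
  112.66.0.0/15 (112.66.0.0 - 112.67.255.255) -> port4
More-specific entries that do NOT match:
  112.67.48.0/24 (112.67.48.0 - 112.67.48.255) does not contain 112.67.49.79
  112.67.32.0/23 (112.67.32.0 - 112.67.33.255) does not contain 112.67.49.79
  112.67.32.0/20 (112.67.32.0 - 112.67.47.255) does not contain 112.67.49.79
  112.99.48.0/20 (112.99.48.0 - 112.99.63.255) does not contain 112.67.49.79
  112.67.16.0/20 (112.67.16.0 - 112.67.31.255) does not contain 112.67.49.79
Longest matching prefix is /15 -> interface port4.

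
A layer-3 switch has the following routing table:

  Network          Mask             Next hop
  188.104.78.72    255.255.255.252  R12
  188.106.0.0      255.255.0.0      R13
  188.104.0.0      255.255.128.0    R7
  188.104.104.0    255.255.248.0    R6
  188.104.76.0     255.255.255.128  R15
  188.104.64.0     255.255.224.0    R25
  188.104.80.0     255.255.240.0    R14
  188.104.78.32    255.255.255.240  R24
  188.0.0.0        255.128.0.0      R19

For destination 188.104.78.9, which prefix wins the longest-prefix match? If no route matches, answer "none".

188.104.64.0/19

Entries matching 188.104.78.9:
  188.0.0.0/9 (188.0.0.0 - 188.127.255.255)
  188.104.0.0/17 (188.104.0.0 - 188.104.127.255)
  188.104.64.0/19 (188.104.64.0 - 188.104.95.255)
Most specific is 188.104.64.0/19.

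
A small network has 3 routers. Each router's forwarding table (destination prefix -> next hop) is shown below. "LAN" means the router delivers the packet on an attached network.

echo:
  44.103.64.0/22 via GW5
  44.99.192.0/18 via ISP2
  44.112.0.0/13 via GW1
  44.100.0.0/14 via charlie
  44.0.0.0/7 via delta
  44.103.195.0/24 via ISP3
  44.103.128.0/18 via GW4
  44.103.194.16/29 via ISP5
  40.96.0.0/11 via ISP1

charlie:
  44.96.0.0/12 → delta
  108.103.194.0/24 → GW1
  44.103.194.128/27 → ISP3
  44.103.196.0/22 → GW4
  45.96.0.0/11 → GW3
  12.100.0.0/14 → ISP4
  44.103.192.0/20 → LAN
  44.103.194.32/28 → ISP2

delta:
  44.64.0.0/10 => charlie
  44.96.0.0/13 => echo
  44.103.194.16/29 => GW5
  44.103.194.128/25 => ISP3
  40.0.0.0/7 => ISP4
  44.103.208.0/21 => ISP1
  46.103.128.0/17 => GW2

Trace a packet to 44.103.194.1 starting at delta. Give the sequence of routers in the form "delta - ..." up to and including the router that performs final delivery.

At delta: longest match for 44.103.194.1 is 44.96.0.0/13 -> echo
At echo: longest match for 44.103.194.1 is 44.100.0.0/14 -> charlie
At charlie: longest match for 44.103.194.1 is 44.103.192.0/20 -> LAN

delta - echo - charlie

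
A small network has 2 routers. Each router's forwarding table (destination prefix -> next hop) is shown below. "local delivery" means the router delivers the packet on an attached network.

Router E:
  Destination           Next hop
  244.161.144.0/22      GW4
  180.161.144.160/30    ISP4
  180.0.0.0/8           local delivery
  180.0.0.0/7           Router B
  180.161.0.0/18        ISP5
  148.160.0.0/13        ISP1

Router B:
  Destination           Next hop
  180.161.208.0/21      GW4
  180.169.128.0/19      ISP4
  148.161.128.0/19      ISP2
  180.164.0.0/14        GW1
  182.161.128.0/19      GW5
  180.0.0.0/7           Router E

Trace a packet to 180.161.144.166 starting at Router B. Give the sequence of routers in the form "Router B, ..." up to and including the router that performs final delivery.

Router B, Router E

At Router B: longest match for 180.161.144.166 is 180.0.0.0/7 -> Router E
At Router E: longest match for 180.161.144.166 is 180.0.0.0/8 -> local delivery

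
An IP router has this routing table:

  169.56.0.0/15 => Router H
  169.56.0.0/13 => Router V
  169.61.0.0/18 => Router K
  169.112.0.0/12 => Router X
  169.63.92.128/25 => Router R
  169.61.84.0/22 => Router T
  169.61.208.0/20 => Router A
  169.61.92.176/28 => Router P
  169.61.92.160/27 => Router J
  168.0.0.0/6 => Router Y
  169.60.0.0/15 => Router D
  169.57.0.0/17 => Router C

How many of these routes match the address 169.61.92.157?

3

Prefixes containing 169.61.92.157:
  168.0.0.0/6 (168.0.0.0 - 171.255.255.255)
  169.56.0.0/13 (169.56.0.0 - 169.63.255.255)
  169.60.0.0/15 (169.60.0.0 - 169.61.255.255)
Total matching entries: 3.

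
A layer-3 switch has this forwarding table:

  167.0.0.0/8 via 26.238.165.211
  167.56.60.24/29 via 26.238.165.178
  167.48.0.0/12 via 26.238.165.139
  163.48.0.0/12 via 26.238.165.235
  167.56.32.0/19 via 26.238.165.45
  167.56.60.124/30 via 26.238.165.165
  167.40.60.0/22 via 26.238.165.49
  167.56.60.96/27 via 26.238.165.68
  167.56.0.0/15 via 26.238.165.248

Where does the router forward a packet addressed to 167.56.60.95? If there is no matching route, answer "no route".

26.238.165.45

Routes whose prefix contains 167.56.60.95:
  167.0.0.0/8 (167.0.0.0 - 167.255.255.255) -> 26.238.165.211
  167.48.0.0/12 (167.48.0.0 - 167.63.255.255) -> 26.238.165.139
  167.56.0.0/15 (167.56.0.0 - 167.57.255.255) -> 26.238.165.248
  167.56.32.0/19 (167.56.32.0 - 167.56.63.255) -> 26.238.165.45
More-specific entries that do NOT match:
  167.56.60.124/30 (167.56.60.124 - 167.56.60.127) does not contain 167.56.60.95
  167.56.60.24/29 (167.56.60.24 - 167.56.60.31) does not contain 167.56.60.95
  167.56.60.96/27 (167.56.60.96 - 167.56.60.127) does not contain 167.56.60.95
  167.40.60.0/22 (167.40.60.0 - 167.40.63.255) does not contain 167.56.60.95
Longest matching prefix is /19 -> next hop 26.238.165.45.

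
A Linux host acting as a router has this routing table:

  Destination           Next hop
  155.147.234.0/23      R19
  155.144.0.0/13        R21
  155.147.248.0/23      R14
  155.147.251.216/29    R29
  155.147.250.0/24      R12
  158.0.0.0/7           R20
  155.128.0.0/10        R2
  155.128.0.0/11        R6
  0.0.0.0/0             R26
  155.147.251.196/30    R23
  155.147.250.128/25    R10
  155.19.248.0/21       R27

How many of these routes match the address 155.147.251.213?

Prefixes containing 155.147.251.213:
  0.0.0.0/0 (default, matches everything)
  155.128.0.0/10 (155.128.0.0 - 155.191.255.255)
  155.128.0.0/11 (155.128.0.0 - 155.159.255.255)
  155.144.0.0/13 (155.144.0.0 - 155.151.255.255)
Total matching entries: 4.

4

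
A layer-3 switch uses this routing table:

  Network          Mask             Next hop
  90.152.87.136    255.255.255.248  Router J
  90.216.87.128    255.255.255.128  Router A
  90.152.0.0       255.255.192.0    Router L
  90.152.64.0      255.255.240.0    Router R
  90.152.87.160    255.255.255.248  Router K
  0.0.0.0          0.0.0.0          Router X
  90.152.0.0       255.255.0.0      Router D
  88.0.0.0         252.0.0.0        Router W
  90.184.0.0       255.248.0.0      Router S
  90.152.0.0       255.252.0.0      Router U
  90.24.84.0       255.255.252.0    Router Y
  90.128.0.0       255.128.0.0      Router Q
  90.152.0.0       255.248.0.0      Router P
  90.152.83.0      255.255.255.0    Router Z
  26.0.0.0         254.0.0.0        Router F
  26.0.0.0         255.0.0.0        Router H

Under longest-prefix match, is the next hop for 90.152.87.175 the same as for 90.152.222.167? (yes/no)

yes

90.152.87.175: longest match 90.152.0.0/16 -> Router D
90.152.222.167: longest match 90.152.0.0/16 -> Router D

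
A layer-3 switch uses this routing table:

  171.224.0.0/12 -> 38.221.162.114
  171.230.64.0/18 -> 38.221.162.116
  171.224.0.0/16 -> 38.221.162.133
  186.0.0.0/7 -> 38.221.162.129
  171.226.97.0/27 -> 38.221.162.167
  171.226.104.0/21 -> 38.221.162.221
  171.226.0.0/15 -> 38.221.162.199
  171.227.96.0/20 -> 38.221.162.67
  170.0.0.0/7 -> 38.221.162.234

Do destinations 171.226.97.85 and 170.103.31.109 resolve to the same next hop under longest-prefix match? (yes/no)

no

171.226.97.85: longest match 171.226.0.0/15 -> 38.221.162.199
170.103.31.109: longest match 170.0.0.0/7 -> 38.221.162.234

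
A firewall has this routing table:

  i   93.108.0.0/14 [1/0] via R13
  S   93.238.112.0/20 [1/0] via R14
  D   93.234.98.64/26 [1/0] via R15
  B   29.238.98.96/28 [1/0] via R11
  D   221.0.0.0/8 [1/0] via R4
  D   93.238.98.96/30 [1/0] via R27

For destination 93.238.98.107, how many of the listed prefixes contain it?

0

No listed prefix contains 93.238.98.107.
Total matching entries: 0.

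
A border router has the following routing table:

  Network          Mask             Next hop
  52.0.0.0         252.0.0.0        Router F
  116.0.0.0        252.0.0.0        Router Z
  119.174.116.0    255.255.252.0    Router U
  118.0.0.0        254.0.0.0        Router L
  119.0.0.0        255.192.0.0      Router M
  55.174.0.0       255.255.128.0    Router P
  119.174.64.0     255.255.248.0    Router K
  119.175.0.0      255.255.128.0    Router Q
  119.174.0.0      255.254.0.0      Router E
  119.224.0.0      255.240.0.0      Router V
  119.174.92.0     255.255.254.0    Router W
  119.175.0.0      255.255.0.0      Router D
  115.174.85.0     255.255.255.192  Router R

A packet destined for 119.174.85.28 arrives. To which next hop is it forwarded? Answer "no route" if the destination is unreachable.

Routes whose prefix contains 119.174.85.28:
  116.0.0.0/6 (116.0.0.0 - 119.255.255.255) -> Router Z
  118.0.0.0/7 (118.0.0.0 - 119.255.255.255) -> Router L
  119.174.0.0/15 (119.174.0.0 - 119.175.255.255) -> Router E
More-specific entries that do NOT match:
  115.174.85.0/26 (115.174.85.0 - 115.174.85.63) does not contain 119.174.85.28
  119.174.92.0/23 (119.174.92.0 - 119.174.93.255) does not contain 119.174.85.28
  119.174.116.0/22 (119.174.116.0 - 119.174.119.255) does not contain 119.174.85.28
  119.174.64.0/21 (119.174.64.0 - 119.174.71.255) does not contain 119.174.85.28
  55.174.0.0/17 (55.174.0.0 - 55.174.127.255) does not contain 119.174.85.28
  119.175.0.0/17 (119.175.0.0 - 119.175.127.255) does not contain 119.174.85.28
  119.175.0.0/16 (119.175.0.0 - 119.175.255.255) does not contain 119.174.85.28
Longest matching prefix is /15 -> next hop Router E.

Router E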